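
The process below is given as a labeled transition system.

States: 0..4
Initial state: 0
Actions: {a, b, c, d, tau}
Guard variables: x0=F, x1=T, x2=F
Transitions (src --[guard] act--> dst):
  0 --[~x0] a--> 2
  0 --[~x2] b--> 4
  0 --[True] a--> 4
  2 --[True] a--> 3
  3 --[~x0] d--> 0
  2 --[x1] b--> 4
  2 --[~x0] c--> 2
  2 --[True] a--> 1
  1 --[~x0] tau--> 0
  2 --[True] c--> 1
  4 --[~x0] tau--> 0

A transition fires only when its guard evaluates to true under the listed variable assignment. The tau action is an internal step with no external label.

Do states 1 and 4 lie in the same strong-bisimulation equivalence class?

Bisimulation quotient by refinement:
  π0 = {{0,1,2,3,4}}
  π1 = {{0},{1,4},{2},{3}}
Fixed point at round 2; 4 class(es).
1∈{1,4}, 4∈{1,4}

Answer: BISIMILAR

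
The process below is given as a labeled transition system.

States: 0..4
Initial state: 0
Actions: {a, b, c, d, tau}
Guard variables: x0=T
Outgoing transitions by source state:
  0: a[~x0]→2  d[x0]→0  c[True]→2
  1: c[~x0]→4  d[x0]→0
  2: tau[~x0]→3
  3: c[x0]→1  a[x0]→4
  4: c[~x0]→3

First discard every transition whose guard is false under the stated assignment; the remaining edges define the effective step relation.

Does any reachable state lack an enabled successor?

Answer: DEADLOCK at state 2

Analysis:
Reachable = {0,2}
  0: c→2  d→0  [2 out]
  2: ∅  [no exit]
trace reaching 2: c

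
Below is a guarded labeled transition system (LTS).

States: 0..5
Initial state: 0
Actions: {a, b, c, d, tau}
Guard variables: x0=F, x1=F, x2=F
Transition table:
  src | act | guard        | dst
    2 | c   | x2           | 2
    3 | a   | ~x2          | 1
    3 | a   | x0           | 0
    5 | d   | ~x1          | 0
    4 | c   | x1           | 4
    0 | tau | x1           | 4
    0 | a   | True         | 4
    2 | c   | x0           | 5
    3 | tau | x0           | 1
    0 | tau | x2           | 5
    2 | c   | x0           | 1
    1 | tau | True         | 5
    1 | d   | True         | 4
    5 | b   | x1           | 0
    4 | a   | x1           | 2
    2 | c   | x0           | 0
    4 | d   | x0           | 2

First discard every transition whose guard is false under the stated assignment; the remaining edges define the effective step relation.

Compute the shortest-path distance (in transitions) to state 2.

Breadth-first toward 2:
  L0 = {0}
  L1 = {4}
2 never appears.

Answer: UNREACHABLE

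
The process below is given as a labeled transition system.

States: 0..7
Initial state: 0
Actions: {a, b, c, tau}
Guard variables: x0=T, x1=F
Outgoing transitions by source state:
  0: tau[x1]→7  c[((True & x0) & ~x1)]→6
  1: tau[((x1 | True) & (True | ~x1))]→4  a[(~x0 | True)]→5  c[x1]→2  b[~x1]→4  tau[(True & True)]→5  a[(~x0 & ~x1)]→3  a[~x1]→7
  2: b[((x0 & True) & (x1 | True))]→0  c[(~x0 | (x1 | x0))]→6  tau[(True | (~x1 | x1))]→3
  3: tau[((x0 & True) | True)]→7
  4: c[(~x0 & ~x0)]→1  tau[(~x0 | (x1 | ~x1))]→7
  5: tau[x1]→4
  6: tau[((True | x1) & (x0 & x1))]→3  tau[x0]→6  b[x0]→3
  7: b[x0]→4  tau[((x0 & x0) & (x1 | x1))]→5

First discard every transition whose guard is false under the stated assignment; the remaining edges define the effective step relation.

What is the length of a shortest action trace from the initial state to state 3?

Layered search for 3:
  Layer 0: {0}
  Layer 1: {6}
  Layer 2: {3}
first hit 3 at d=2 via c·b

Answer: 2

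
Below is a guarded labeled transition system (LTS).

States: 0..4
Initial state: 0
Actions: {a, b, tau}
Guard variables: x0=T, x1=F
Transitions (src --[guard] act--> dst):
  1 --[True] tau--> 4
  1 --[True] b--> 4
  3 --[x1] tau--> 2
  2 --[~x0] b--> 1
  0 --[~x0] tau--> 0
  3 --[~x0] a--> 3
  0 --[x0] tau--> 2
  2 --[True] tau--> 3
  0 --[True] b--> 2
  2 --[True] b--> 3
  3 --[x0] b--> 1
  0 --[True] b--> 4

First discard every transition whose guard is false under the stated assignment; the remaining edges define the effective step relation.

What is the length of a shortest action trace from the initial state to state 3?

Answer: 2

Working:
BFS to 3:
  Layer 0: {0}
  Layer 1: {2,4}
  Layer 2: {3}
3 enters at depth 2; path b·b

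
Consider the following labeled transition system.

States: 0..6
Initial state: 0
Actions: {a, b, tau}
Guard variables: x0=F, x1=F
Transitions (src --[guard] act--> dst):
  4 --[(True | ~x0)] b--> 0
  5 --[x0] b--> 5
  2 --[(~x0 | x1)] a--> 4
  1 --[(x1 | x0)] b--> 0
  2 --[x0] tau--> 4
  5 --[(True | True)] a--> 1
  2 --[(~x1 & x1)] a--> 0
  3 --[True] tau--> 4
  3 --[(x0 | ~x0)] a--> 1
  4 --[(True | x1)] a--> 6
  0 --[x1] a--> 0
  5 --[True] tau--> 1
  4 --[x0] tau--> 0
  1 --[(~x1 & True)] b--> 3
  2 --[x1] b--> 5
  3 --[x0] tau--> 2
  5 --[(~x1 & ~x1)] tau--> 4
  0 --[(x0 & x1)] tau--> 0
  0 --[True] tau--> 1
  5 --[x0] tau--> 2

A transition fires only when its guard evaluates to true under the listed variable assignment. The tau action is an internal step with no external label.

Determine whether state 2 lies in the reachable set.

Answer: UNREACHABLE

Analysis:
10 transition(s) survive guard evaluation.
Layer 0: {0}
Layer 1: {1}  total {0,1}
Layer 2: {3}  total {0,1,3}
Layer 3: {4}  total {0,1,3,4}
Layer 4: {6}  total {0,1,3,4,6}
Reach set: {0,1,3,4,6}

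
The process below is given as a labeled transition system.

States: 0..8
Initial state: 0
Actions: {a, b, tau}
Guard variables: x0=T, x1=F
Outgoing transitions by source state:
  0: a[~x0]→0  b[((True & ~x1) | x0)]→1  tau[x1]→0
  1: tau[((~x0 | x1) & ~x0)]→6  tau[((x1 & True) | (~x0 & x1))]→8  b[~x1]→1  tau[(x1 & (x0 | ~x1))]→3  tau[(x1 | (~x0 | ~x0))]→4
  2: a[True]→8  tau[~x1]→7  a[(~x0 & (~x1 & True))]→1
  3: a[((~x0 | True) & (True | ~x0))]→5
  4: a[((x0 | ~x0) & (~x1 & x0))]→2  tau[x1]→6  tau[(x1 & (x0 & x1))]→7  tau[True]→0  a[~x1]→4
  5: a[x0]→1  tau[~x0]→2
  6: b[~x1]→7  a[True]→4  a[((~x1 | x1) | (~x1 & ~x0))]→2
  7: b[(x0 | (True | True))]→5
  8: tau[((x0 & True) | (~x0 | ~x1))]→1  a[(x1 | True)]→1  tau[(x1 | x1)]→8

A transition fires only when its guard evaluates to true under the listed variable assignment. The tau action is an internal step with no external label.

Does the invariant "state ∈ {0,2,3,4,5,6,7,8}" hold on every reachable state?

Answer: INVARIANT VIOLATED at state 1

Analysis:
Inv-set: {0,2,3,4,5,6,7,8}
R = {0,1}
  0: safe
  1: ✗ unsafe
counterexample path to 1: b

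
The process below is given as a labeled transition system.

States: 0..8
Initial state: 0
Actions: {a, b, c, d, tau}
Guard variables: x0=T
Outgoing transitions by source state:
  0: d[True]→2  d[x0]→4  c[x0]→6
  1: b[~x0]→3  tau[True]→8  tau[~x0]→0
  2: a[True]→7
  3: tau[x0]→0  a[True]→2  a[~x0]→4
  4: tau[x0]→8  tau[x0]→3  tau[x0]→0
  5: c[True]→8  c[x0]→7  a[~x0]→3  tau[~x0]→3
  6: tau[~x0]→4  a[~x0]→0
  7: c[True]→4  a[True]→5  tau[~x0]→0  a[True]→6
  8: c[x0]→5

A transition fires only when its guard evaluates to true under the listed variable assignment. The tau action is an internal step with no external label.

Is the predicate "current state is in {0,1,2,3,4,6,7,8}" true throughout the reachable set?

Allowed set {0,1,2,3,4,6,7,8}
Reachable = {0,2,3,4,5,6,7,8}
  0: ✓
  2: ✓
  3: ✓
  4: ✓
  5: ✗ unsafe
  6: ✓
  7: ✓
  8: ✓
witness against invariant: d·a·a → 5

Answer: INVARIANT VIOLATED at state 5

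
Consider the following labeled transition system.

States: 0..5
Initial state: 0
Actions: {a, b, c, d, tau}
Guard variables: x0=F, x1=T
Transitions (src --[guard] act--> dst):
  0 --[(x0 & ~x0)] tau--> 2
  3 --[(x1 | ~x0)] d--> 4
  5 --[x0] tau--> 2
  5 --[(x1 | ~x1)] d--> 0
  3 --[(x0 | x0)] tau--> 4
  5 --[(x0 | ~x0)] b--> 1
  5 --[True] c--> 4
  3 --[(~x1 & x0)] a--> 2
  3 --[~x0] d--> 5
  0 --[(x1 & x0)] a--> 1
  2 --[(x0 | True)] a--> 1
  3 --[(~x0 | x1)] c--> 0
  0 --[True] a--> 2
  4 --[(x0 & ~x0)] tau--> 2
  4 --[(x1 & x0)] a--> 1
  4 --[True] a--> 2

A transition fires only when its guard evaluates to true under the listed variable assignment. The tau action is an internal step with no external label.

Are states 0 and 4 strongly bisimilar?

Bisimulation quotient by refinement:
  π0 = {{0,1,2,3,4,5}}
  π1 = {{0,2,4},{1},{3},{5}}
  π2 = {{0,4},{1},{2},{3},{5}}
Fixed point at round 3; 5 class(es).
0∈{0,4}, 4∈{0,4}

Answer: BISIMILAR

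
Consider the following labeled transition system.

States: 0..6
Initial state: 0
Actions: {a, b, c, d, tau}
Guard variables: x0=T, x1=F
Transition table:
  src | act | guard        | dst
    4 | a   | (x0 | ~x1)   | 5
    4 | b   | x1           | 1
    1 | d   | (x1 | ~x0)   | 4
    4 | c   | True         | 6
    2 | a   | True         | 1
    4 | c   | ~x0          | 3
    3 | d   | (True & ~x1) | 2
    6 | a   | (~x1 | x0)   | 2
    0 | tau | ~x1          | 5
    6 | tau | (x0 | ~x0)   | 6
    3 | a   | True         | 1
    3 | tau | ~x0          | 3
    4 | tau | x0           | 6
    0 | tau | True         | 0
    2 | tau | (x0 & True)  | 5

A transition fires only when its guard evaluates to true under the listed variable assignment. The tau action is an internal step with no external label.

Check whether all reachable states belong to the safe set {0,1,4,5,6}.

Answer: INVARIANT HOLDS

Trace:
Safe = {0,1,4,5,6}
Reach set: {0,5}
  0: safe
  5: safe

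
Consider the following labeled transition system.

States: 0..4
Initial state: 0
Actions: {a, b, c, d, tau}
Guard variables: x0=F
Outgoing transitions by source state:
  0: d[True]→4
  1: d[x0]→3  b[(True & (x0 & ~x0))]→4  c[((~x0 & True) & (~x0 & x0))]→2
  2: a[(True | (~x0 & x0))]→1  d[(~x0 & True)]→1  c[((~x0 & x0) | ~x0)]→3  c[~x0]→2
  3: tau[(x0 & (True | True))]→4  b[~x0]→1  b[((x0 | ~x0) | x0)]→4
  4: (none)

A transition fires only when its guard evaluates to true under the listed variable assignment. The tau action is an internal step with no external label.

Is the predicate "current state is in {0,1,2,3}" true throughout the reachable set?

Allowed set {0,1,2,3}
Reachable = {0,4}
  0: safe
  4: ✗ unsafe
witness against invariant: d → 4

Answer: INVARIANT VIOLATED at state 4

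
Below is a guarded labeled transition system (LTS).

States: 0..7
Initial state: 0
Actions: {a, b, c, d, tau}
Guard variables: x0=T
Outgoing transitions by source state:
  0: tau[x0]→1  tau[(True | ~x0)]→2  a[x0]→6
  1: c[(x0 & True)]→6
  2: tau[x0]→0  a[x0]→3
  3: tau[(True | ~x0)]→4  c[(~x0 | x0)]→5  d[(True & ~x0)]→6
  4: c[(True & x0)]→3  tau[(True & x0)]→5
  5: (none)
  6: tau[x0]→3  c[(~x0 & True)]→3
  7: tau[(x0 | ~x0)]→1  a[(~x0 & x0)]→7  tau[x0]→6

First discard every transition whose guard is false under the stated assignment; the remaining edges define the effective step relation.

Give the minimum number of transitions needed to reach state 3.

Answer: 2

Analysis:
Layered search for 3:
  L0 = {0}
  L1 = {1,2,6}
  L2 = {3}
first hit 3 at d=2 via a·tau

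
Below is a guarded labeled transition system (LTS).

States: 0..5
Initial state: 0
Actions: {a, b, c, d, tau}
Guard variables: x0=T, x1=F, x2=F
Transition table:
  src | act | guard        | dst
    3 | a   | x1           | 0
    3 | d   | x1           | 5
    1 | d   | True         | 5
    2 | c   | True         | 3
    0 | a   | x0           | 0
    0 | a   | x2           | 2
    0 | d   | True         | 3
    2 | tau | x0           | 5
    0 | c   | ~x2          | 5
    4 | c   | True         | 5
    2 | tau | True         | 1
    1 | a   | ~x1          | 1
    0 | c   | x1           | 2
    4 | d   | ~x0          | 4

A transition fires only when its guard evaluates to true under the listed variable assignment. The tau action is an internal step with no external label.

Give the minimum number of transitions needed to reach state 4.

Answer: UNREACHABLE

Working:
Layered search for 4:
  L0 = {0}
  L1 = {3,5}
4 never appears.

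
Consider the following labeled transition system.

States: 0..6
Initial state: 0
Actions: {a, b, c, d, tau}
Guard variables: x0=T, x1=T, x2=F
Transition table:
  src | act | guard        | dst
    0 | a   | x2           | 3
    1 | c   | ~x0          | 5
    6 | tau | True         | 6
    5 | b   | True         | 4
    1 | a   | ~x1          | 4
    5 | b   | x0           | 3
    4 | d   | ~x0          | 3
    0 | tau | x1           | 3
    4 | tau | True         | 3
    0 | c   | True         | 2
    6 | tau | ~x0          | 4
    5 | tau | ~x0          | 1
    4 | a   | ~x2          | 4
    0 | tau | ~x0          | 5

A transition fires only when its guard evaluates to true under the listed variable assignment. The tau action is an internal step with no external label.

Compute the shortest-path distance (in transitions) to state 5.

Answer: UNREACHABLE

Analysis:
Breadth-first toward 5:
  Layer 0: {0}
  Layer 1: {2,3}
5 never appears.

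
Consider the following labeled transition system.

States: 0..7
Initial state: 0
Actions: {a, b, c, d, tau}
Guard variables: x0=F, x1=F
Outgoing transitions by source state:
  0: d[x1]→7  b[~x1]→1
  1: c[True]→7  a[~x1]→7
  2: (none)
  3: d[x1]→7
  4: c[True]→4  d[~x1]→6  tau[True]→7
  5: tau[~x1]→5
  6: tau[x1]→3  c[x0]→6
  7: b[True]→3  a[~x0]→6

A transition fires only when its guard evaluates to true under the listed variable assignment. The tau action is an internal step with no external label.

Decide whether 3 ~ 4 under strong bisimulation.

Answer: NOT BISIMILAR

Trace:
Refine partition for ~:
  π0 = {{0,1,2,3,4,5,6,7}}
  π1 = {{0},{1},{2,3,6},{4},{5},{7}}
Fixed point at round 2; 6 class(es).
3∈{2,3,6}, 4∈{4}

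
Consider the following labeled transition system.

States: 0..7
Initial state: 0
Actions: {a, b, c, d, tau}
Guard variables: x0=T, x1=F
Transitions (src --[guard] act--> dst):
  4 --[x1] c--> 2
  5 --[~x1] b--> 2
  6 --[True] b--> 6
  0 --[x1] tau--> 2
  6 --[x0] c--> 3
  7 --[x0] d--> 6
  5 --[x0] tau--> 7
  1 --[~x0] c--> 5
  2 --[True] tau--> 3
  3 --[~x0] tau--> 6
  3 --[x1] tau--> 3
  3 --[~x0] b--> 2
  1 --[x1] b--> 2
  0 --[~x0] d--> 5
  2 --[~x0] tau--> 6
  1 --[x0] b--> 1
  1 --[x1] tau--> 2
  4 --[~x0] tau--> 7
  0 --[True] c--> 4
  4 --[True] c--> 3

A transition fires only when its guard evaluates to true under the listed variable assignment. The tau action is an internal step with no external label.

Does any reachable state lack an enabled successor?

Reach set: {0,3,4}
  0: c→4  [1 exit(s)]
  3: ∅  [deadlock]
  4: c→3  [1 exit(s)]
Path to 3: c·c

Answer: DEADLOCK at state 3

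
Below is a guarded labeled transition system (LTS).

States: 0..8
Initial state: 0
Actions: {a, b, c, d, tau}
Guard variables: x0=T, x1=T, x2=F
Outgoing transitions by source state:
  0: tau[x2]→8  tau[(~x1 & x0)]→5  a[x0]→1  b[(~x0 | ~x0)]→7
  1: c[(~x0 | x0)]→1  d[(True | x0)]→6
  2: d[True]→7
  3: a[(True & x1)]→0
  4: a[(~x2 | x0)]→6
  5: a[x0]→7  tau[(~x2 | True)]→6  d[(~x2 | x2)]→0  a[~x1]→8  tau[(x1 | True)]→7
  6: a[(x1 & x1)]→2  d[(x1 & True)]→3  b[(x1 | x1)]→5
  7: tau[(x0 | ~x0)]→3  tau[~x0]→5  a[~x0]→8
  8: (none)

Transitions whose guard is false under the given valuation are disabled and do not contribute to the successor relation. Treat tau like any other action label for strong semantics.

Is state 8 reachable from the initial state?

After dropping false guards: 14 live edges.
L0 = {0}
L1 = {1}  total {0,1}
L2 = {6}  total {0,1,6}
L3 = {2,3,5}  total {0,1,2,3,5,6}
L4 = {7}  total {0,1,2,3,5,6,7}
Reachable = {0,1,2,3,5,6,7}

Answer: UNREACHABLE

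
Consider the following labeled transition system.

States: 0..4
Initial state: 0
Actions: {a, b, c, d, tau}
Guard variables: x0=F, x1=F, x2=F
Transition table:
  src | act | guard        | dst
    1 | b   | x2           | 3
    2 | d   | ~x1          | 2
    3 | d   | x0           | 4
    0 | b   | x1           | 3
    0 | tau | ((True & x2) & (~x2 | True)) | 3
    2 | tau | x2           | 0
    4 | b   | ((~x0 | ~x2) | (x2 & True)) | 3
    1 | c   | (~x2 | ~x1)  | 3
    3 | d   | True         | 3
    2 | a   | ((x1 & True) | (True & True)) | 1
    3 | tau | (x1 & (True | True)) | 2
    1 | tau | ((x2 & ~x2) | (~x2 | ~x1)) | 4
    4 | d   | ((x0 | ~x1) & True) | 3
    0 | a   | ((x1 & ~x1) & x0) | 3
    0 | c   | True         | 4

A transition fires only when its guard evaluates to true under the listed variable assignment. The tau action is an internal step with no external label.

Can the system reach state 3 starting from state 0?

After dropping false guards: 8 live edges.
Layer 0: {0}
Layer 1: {4}  cumulative {0,4}
Layer 2: {3}  cumulative {0,3,4}
Reachable = {0,3,4}
trace reaching 3: c·b

Answer: REACHABLE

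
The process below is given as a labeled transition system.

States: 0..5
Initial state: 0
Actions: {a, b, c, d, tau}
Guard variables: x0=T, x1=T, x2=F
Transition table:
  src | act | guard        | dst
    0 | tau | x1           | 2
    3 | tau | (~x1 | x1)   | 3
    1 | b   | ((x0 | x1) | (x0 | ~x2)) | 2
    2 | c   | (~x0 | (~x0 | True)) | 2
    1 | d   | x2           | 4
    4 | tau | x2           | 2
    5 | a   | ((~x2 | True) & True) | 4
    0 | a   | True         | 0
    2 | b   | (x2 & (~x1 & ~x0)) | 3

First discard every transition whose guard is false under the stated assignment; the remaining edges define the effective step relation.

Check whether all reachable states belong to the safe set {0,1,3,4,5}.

Answer: INVARIANT VIOLATED at state 2

Analysis:
Allowed set {0,1,3,4,5}
R = {0,2}
  0: ok
  2: VIOLATES
counterexample path to 2: tau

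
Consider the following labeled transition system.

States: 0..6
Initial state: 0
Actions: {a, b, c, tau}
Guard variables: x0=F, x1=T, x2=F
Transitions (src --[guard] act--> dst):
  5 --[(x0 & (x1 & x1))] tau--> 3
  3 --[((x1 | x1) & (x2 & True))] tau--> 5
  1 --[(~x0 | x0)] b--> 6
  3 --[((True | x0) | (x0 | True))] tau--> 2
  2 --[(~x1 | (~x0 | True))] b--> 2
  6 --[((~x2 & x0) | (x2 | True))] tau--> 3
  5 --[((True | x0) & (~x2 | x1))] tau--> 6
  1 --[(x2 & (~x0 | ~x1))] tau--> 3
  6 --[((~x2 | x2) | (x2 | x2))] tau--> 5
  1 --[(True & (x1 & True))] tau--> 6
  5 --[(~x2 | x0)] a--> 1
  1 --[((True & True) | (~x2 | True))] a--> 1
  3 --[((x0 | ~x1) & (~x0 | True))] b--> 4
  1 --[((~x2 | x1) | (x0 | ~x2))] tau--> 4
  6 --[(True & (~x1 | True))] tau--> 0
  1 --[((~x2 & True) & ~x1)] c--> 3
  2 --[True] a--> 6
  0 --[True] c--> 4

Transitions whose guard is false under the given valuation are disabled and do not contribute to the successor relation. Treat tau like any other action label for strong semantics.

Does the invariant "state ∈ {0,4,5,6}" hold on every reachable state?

Answer: INVARIANT HOLDS

Analysis:
Inv-set: {0,4,5,6}
Reach set: {0,4}
  0: ✓
  4: ✓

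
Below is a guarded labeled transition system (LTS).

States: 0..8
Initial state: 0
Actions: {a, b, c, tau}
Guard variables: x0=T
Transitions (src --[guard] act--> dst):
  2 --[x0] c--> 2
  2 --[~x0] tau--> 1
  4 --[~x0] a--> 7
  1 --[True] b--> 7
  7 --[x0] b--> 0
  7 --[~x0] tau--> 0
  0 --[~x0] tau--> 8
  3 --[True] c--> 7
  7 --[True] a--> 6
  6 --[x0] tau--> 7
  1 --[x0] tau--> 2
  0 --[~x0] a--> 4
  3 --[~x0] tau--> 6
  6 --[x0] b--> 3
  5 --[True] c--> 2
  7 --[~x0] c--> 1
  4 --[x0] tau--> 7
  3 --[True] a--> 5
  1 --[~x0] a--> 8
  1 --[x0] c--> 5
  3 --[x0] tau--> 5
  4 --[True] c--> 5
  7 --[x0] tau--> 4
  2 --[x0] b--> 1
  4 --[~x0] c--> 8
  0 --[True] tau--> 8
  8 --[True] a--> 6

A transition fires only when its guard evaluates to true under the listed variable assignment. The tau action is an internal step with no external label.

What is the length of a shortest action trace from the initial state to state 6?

Layered search for 6:
  depth 0: {0}
  depth 1: {8}
  depth 2: {6}
first hit 6 at d=2 via tau·a

Answer: 2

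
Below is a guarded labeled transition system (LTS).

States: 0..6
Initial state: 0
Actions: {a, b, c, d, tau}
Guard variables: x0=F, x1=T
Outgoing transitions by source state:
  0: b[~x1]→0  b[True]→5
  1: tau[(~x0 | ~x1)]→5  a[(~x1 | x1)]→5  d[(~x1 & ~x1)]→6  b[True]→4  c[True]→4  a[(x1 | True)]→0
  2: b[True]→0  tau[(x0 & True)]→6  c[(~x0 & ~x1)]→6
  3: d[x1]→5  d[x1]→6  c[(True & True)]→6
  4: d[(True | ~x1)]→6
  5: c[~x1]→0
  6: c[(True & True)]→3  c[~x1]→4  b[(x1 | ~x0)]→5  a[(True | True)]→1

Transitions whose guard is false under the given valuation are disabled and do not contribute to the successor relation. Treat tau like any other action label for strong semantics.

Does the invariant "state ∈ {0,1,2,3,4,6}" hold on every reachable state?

Answer: INVARIANT VIOLATED at state 5

Working:
Allowed set {0,1,2,3,4,6}
Reachable = {0,5}
  0: safe
  5: VIOLATES
witness against invariant: b → 5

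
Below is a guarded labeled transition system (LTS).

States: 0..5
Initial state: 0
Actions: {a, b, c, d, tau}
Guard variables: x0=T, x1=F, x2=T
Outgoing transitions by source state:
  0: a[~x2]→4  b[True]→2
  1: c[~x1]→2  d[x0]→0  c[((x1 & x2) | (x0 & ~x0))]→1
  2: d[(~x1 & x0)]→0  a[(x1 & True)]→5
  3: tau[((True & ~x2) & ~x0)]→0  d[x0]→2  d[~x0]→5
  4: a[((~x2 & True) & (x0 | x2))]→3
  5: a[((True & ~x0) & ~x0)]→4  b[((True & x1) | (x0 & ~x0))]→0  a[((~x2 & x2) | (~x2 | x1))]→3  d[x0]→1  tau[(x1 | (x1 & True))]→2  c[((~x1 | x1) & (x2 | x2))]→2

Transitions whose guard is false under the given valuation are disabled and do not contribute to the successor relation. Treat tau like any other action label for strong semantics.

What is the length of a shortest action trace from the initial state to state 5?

Answer: UNREACHABLE

Trace:
Layered search for 5:
  L0 = {0}
  L1 = {2}
5 never appears.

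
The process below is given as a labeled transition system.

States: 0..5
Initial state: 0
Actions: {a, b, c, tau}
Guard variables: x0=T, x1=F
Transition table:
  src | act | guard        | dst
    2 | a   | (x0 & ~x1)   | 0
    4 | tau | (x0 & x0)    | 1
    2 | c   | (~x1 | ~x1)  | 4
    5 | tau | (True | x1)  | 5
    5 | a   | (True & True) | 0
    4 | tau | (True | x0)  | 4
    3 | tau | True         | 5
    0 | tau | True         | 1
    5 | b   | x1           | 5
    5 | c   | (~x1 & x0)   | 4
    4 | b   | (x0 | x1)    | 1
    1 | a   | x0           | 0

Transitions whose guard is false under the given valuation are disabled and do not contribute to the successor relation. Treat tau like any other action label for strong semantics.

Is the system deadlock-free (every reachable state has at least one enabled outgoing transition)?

Answer: DEADLOCK-FREE

Trace:
R = {0,1}
  0: tau→1  [1 out]
  1: a→0  [1 out]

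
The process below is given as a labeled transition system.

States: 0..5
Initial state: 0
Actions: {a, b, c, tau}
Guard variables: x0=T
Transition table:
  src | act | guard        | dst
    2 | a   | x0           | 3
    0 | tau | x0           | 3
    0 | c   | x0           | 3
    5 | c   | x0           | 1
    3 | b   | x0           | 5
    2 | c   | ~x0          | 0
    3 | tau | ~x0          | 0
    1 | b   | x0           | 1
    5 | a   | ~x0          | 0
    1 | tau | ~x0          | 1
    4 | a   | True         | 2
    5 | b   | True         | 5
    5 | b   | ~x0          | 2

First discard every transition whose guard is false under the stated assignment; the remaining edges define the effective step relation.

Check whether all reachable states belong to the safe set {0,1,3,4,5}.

Answer: INVARIANT HOLDS

Working:
Safe = {0,1,3,4,5}
Reachable = {0,1,3,5}
  0: ✓
  1: ✓
  3: ✓
  5: ✓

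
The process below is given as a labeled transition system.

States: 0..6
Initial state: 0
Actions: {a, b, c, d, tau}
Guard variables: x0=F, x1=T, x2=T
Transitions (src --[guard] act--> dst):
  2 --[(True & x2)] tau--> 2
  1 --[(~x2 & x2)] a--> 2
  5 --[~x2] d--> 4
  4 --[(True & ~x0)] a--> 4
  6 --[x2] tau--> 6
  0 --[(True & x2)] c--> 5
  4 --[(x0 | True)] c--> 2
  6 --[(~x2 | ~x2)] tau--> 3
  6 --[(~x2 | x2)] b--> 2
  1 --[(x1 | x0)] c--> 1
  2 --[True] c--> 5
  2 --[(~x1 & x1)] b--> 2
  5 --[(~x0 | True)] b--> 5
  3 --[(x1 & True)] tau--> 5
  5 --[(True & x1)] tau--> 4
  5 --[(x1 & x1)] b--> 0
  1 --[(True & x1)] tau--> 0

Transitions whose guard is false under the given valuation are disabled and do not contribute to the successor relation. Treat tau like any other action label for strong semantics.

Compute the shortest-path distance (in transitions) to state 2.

Answer: 3

Working:
BFS to 2:
  depth 0: {0}
  depth 1: {5}
  depth 2: {4}
  depth 3: {2}
2 enters at depth 3; path c·tau·c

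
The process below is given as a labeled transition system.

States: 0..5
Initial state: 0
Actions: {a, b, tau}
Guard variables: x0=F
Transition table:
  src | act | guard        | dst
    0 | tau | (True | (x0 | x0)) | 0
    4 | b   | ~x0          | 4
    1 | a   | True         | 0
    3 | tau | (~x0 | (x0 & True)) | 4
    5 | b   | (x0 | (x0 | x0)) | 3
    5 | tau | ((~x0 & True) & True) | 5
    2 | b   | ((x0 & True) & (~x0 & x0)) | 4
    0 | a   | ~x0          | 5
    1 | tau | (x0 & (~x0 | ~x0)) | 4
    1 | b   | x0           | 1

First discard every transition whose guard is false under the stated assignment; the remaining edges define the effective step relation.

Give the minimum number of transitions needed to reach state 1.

Answer: UNREACHABLE

Trace:
Breadth-first toward 1:
  L0 = {0}
  L1 = {5}
1 never appears.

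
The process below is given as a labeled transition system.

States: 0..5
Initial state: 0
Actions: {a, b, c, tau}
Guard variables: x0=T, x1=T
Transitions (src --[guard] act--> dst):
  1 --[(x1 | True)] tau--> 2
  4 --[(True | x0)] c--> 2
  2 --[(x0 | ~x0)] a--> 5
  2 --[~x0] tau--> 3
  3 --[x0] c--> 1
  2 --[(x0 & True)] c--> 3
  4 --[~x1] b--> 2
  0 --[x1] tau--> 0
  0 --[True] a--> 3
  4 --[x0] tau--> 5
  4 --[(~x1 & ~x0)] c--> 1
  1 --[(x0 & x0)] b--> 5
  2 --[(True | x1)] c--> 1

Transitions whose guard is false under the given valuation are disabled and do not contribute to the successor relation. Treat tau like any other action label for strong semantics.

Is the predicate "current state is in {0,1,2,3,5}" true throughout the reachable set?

Answer: INVARIANT HOLDS

Trace:
Safe = {0,1,2,3,5}
Reach set: {0,1,2,3,5}
  0: safe
  1: safe
  2: safe
  3: safe
  5: safe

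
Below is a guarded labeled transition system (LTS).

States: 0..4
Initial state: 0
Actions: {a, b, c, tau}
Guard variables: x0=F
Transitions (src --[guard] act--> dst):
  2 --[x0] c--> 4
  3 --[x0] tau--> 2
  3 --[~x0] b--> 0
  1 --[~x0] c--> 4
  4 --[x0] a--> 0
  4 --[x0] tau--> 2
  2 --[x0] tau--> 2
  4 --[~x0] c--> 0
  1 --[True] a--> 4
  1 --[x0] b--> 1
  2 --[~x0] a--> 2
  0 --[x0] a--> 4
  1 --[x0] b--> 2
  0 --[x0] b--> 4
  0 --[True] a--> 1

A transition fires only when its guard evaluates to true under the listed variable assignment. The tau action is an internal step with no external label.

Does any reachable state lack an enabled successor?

Reach set: {0,1,4}
  0: a→1  [deg 1]
  1: a→4  c→4  [deg 2]
  4: c→0  [deg 1]

Answer: DEADLOCK-FREE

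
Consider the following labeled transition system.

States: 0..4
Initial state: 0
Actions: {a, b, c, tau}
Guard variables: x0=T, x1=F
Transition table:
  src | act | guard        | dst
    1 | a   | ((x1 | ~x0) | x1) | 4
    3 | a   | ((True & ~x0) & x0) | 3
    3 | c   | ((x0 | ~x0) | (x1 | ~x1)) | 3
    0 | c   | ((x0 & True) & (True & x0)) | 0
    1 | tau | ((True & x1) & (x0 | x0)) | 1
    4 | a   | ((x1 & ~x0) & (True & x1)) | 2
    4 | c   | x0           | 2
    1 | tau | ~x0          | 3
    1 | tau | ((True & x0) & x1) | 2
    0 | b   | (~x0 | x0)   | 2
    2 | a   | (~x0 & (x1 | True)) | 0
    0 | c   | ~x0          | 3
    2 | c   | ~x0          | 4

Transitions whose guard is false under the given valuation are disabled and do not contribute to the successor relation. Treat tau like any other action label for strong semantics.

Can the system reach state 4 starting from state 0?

Guard filter leaves 4 enabled edge(s).
Layer 0: {0}
Layer 1: {2}  now seen {0,2}
R = {0,2}

Answer: UNREACHABLE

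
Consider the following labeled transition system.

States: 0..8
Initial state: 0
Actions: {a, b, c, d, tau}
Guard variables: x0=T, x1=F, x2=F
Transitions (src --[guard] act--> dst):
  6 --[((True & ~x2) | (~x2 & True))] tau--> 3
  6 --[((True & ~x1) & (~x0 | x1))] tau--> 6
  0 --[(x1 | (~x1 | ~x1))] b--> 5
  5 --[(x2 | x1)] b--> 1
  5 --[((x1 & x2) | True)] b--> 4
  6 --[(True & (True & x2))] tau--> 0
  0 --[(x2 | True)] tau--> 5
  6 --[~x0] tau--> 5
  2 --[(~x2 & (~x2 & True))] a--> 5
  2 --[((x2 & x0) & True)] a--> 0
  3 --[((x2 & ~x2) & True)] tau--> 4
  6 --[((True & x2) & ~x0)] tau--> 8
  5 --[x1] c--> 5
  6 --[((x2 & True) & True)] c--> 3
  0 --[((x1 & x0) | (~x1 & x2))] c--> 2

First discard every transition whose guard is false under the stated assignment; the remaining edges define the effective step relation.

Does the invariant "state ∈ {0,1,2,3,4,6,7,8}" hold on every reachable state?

Answer: INVARIANT VIOLATED at state 5

Trace:
Safe = {0,1,2,3,4,6,7,8}
Reach set: {0,4,5}
  0: ✓
  4: ✓
  5: outside
witness against invariant: b → 5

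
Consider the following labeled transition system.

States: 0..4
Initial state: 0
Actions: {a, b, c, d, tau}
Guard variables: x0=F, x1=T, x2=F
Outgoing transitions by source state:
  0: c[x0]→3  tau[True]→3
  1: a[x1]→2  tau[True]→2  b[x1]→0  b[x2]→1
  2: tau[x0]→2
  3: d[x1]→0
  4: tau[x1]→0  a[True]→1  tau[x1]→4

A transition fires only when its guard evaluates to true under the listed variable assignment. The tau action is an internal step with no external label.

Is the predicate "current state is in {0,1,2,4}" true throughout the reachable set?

Answer: INVARIANT VIOLATED at state 3

Trace:
Allowed set {0,1,2,4}
Reach set: {0,3}
  0: safe
  3: VIOLATES
witness against invariant: tau → 3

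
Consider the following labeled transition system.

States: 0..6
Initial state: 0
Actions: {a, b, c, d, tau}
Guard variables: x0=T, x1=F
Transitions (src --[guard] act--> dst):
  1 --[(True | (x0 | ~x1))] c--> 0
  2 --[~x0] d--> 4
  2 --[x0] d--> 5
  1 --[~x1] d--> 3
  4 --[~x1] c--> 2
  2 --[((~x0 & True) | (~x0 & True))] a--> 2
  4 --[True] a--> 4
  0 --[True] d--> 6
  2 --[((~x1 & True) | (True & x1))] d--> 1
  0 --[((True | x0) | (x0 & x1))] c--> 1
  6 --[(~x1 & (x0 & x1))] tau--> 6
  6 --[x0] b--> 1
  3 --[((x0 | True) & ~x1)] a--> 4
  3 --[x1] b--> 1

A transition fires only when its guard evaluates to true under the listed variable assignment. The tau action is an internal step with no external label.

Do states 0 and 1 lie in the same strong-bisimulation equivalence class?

Bisimulation quotient by refinement:
  P[0] = {{0,1,2,3,4,5,6}}
  P[1] = {{0,1},{2},{3},{4},{5},{6}}
  P[2] = {{0},{1},{2},{3},{4},{5},{6}}
Fixed point at round 3; 7 class(es).
[0]={0}  [1]={1}

Answer: NOT BISIMILAR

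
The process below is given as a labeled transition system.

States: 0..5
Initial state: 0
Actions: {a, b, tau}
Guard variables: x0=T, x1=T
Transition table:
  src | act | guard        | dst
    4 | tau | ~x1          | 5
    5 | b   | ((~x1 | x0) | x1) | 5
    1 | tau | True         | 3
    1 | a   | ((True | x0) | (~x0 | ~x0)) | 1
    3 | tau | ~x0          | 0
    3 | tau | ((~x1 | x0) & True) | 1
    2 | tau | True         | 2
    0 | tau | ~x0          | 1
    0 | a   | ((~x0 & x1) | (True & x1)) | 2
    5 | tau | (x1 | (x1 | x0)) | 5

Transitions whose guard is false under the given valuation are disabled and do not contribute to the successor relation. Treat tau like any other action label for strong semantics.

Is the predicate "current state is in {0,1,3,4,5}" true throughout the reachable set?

Answer: INVARIANT VIOLATED at state 2

Trace:
Inv-set: {0,1,3,4,5}
R = {0,2}
  0: safe
  2: VIOLATES
witness against invariant: a → 2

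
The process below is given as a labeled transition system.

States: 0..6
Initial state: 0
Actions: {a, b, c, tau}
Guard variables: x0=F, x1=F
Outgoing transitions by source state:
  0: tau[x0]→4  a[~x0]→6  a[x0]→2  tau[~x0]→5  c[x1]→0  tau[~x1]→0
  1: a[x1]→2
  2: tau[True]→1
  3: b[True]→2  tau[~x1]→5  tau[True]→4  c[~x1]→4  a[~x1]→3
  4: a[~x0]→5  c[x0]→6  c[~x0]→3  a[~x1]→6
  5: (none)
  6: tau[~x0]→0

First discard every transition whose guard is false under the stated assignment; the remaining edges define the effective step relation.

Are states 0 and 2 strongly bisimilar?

Answer: NOT BISIMILAR

Working:
Bisimulation quotient by refinement:
  P[0] = {{0,1,2,3,4,5,6}}
  P[1] = {{0},{1,5},{2,6},{3},{4}}
  P[2] = {{0},{1,5},{2},{3},{4},{6}}
Fixed point at round 3; 6 class(es).
class of 0: {0}; class of 2: {2}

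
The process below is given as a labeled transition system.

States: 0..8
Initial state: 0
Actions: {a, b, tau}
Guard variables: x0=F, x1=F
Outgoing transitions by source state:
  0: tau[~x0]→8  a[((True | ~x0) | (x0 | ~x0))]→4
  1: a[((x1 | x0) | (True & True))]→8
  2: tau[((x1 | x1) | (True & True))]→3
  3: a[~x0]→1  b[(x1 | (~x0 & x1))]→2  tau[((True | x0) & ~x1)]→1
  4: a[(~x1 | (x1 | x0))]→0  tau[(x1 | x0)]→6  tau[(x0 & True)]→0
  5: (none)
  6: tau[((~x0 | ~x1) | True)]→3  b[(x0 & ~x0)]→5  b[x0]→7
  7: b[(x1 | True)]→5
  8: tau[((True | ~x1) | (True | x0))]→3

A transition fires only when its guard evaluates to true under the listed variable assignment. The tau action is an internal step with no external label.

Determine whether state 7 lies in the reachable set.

Answer: UNREACHABLE

Working:
10 transition(s) survive guard evaluation.
depth 0: {0}
depth 1: {4,8}  now seen {0,4,8}
depth 2: {3}  now seen {0,3,4,8}
depth 3: {1}  now seen {0,1,3,4,8}
R = {0,1,3,4,8}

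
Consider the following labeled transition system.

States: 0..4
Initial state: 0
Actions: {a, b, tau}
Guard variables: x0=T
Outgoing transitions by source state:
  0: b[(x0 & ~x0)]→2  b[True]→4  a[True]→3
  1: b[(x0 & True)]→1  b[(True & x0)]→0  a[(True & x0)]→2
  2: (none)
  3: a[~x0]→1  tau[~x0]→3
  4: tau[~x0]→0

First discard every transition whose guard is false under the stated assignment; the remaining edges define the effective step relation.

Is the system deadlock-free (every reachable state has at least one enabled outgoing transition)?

Answer: DEADLOCK at state 3

Analysis:
R = {0,3,4}
  0: a→3  b→4  [deg 2]
  3: ∅  [STUCK]
  4: ∅  [STUCK]
Path to 3: a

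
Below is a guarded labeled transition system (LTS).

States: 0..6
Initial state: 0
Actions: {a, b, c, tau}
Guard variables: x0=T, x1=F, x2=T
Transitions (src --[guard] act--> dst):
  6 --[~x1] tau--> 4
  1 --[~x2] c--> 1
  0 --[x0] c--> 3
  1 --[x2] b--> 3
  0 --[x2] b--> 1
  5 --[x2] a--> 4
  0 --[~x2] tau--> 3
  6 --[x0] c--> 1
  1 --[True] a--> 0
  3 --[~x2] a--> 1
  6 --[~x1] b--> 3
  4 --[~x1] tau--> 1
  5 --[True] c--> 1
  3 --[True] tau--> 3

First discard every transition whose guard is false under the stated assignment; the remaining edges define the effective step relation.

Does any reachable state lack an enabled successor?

Reach set: {0,1,3}
  0: b→1  c→3  [deg 2]
  1: a→0  b→3  [deg 2]
  3: tau→3  [deg 1]

Answer: DEADLOCK-FREE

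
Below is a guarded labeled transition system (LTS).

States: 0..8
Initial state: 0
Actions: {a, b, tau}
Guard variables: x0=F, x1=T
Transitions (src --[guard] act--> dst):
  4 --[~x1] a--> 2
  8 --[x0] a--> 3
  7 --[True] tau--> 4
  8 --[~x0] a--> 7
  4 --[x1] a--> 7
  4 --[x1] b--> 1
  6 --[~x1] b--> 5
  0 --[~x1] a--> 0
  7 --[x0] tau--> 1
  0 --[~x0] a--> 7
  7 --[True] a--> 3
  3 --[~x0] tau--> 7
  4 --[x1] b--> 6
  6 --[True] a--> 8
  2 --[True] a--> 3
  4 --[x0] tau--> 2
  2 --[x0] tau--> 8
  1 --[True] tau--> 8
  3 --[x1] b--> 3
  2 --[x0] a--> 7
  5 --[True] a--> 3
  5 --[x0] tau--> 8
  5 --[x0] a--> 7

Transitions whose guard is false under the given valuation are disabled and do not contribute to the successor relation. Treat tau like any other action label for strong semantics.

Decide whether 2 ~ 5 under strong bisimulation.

Answer: BISIMILAR

Analysis:
Refine partition for ~:
  P[0] = {{0,1,2,3,4,5,6,7,8}}
  P[1] = {{0,2,5,6,8},{1},{3},{4},{7}}
  P[2] = {{0,8},{1},{2,5},{3},{4},{6},{7}}
Fixed point at round 3; 7 class(es).
2∈{2,5}, 5∈{2,5}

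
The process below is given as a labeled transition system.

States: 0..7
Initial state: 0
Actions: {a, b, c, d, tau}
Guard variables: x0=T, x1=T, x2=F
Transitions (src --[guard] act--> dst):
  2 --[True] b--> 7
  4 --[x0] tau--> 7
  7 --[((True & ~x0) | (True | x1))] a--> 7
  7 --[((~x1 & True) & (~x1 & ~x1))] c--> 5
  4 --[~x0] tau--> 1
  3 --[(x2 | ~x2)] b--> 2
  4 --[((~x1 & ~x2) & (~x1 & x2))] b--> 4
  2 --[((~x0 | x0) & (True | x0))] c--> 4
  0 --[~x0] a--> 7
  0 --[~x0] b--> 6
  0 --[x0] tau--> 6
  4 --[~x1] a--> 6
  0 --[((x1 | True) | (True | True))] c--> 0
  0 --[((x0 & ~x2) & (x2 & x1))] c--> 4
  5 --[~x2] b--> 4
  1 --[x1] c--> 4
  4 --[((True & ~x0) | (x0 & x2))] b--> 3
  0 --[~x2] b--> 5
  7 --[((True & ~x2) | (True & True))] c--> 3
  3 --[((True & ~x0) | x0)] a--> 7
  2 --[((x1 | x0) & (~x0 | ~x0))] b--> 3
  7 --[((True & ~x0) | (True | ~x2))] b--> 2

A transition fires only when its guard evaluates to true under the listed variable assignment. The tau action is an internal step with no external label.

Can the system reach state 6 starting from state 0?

13 transition(s) survive guard evaluation.
L0 = {0}
L1 = {5,6}  total {0,5,6}
L2 = {4}  total {0,4,5,6}
L3 = {7}  total {0,4,5,6,7}
L4 = {2,3}  total {0,2,3,4,5,6,7}
Reachable = {0,2,3,4,5,6,7}
trace reaching 6: tau

Answer: REACHABLE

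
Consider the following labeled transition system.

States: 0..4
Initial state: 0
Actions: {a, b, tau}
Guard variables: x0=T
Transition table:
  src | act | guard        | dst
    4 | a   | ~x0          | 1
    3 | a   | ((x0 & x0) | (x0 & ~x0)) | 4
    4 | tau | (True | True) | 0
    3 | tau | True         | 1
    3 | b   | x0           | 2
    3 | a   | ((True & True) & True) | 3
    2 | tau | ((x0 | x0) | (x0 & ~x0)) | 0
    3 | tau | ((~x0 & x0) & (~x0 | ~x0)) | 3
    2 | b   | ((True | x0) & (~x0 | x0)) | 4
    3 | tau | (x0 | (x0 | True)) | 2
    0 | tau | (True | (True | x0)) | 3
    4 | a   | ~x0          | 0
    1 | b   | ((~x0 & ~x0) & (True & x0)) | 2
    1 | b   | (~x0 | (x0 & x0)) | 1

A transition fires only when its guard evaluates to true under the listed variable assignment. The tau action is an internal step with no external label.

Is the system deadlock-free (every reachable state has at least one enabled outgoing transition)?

Answer: DEADLOCK-FREE

Analysis:
Reach set: {0,1,2,3,4}
  0: tau→3  [1 out]
  1: b→1  [1 out]
  2: b→4  tau→0  [2 out]
  3: a→3  a→4  b→2  tau→1  tau→2  [5 out]
  4: tau→0  [1 out]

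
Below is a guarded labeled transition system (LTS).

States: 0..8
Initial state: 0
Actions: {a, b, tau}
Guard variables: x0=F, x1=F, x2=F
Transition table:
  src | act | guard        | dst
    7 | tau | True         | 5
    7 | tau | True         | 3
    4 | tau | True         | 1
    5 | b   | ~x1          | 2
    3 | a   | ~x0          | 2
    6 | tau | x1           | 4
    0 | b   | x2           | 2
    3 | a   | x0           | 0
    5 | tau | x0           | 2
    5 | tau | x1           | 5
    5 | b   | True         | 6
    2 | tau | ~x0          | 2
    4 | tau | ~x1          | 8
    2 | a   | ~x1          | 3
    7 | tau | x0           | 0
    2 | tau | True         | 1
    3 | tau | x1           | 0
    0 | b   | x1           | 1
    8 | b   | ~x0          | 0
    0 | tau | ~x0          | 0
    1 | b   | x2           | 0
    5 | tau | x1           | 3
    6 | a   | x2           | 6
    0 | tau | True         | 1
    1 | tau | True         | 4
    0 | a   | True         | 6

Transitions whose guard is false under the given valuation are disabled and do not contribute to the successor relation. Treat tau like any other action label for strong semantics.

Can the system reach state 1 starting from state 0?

Answer: REACHABLE

Working:
After dropping false guards: 15 live edges.
depth 0: {0}
depth 1: {1,6}  now seen {0,1,6}
depth 2: {4}  now seen {0,1,4,6}
depth 3: {8}  now seen {0,1,4,6,8}
R = {0,1,4,6,8}
Path to 1: tau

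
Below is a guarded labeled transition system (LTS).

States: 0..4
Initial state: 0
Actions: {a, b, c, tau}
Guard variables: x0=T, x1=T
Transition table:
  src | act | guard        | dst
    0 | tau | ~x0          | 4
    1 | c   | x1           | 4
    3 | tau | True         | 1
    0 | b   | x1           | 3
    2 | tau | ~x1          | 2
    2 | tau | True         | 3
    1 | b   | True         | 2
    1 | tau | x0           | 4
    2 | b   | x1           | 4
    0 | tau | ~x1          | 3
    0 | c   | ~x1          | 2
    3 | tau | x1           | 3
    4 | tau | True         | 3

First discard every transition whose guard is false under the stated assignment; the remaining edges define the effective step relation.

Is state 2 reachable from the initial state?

Answer: REACHABLE

Working:
Guard filter leaves 9 enabled edge(s).
Layer 0: {0}
Layer 1: {3}  now seen {0,3}
Layer 2: {1}  now seen {0,1,3}
Layer 3: {2,4}  now seen {0,1,2,3,4}
R = {0,1,2,3,4}
trace reaching 2: b·tau·b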